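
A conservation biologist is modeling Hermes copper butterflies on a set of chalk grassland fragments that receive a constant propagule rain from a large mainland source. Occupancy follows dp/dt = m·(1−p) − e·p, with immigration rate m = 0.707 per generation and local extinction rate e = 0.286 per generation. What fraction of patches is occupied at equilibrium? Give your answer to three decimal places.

0.712

At equilibrium the propagule rain into empty patches balances local extinction: m(1−p*) = e·p*.
p* = m/(m+e) = 0.707/(0.707+0.286) = 0.707/0.9930 = 0.7120.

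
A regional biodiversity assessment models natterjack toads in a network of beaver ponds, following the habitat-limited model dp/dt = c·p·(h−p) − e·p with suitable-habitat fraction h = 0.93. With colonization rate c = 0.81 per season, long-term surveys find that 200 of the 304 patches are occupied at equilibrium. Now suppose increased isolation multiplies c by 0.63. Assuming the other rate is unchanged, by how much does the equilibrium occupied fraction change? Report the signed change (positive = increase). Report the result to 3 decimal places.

Observed p* = 200/304 = 0.65789.
Balance c(h−p*) = e gives e = 0.81×(0.93 − 0.65789) = 0.22041.
New p* = 0.93 − e/c = 0.93 − 0.22041/0.51030 = 0.49808.
Δp* = 0.49808 − 0.65789 = -0.15981.

-0.160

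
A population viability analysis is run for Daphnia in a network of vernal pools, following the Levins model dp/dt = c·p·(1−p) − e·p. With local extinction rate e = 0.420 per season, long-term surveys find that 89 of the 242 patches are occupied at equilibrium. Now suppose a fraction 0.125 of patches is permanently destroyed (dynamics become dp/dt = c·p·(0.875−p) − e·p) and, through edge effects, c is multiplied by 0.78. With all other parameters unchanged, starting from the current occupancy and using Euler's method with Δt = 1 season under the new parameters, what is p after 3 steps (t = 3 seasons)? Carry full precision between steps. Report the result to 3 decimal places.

0.242

Observed p* = 89/242 = 0.36777.
Balance c(1−p*) = e gives c = e/(1 − 0.36777) = 0.420/0.63223 = 0.66431.
Starting from p₀ = 0.36777; update p ← p + (dp/dt)·Δt with the new parameters.
p: 0.36777 → 0.30997  (Δp = -0.05780)
p: 0.30997 → 0.27053  (Δp = -0.03943)
p: 0.27053 → 0.24164  (Δp = -0.02889)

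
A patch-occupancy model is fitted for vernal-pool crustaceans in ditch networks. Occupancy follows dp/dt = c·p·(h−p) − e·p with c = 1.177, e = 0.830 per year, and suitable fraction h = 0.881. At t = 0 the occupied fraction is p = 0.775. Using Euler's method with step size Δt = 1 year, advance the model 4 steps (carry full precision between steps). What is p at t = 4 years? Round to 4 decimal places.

Update rule: p ← p + [c·p·(h−p) − e·p]·Δt with Δt = 1.
  1  |  dp/dt·Δt = -0.546559  |  p_1 = 0.228441
  2  |  dp/dt·Δt = -0.014149  |  p_2 = 0.214292
  3  |  dp/dt·Δt = -0.009704  |  p_3 = 0.204588
  4  |  dp/dt·Δt = -0.006928  |  p_4 = 0.197660

0.1977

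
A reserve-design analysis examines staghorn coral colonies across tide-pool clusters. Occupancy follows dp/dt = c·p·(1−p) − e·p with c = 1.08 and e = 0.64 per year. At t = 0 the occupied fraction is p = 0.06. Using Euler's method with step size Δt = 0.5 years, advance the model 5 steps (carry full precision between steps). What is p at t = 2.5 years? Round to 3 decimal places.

0.134

Update rule: p ← p + [c·p·(1−p) − e·p]·Δt with Δt = 0.5.
step 1: Δp = +0.01126, p = 0.07126
step 2: Δp = +0.01293, p = 0.08419
step 3: Δp = +0.01469, p = 0.09888
step 4: Δp = +0.01647, p = 0.11536
step 5: Δp = +0.01819, p = 0.13355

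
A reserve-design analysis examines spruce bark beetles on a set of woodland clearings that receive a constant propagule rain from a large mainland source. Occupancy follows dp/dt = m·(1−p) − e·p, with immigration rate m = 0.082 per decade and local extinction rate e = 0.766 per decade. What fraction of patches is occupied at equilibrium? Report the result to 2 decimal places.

0.10

At equilibrium the propagule rain into empty patches balances local extinction: m(1−p*) = e·p*.
p* = m/(m+e) = 0.082/(0.082+0.766) = 0.082/0.8480 = 0.0967.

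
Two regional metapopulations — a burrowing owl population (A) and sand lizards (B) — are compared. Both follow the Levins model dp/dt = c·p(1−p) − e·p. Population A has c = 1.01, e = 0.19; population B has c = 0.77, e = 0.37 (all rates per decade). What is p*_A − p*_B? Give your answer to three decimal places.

0.292

A: p*_A = 1 − 0.19/1.01 = 0.8119.
B: p*_B = 1 − 0.37/0.77 = 0.5195.
p*_A − p*_B = 0.8119 − 0.5195 = 0.2924.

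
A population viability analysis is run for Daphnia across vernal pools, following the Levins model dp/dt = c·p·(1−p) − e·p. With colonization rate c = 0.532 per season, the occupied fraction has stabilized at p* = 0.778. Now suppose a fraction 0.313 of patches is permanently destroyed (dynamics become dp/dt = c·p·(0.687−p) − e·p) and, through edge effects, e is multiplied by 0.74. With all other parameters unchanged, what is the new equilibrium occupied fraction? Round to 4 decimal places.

0.5227

Balance c(1−p*) = e gives e = 0.532×(1 − 0.77800) = 0.11810.
New p* = 0.687 − e/c = 0.687 − 0.08739/0.53200 = 0.52273.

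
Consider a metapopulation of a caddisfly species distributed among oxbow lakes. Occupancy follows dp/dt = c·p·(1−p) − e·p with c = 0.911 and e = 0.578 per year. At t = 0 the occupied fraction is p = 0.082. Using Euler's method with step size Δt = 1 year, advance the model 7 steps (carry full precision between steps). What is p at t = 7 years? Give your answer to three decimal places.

0.272

Update rule: p ← p + [c·p·(1−p) − e·p]·Δt with Δt = 1.
step 1: Δp = +0.02118, p = 0.10318
step 2: Δp = +0.02466, p = 0.12784
step 3: Δp = +0.02768, p = 0.15552
step 4: Δp = +0.02975, p = 0.18528
step 5: Δp = +0.03042, p = 0.21570
step 6: Δp = +0.02944, p = 0.24514
step 7: Δp = +0.02689, p = 0.27203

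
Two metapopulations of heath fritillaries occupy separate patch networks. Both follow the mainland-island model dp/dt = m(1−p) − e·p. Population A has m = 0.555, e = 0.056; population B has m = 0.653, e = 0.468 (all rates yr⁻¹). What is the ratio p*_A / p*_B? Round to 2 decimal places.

1.56

A: p*_A = m/(m+e) = 0.555/0.6110 = 0.9083.
B: p*_B = 0.653/1.1210 = 0.5825.
p*_A / p*_B = 0.9083/0.5825 = 1.5594.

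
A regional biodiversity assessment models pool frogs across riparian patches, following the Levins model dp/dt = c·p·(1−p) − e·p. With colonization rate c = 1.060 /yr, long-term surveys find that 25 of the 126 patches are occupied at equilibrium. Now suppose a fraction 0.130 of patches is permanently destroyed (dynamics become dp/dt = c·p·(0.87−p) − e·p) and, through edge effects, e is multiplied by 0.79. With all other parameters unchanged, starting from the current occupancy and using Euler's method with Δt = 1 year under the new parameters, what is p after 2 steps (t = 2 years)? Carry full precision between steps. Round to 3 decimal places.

Observed p* = 25/126 = 0.19841.
Balance c(1−p*) = e gives e = 1.060×(1 − 0.19841) = 0.84968.
Starting from p₀ = 0.19841; update p ← p + (dp/dt)·Δt with the new parameters.
t = 1: p = 0.19841 + (+0.00806) = 0.20647
t = 2: p = 0.20647 + (+0.00663) = 0.21310

0.213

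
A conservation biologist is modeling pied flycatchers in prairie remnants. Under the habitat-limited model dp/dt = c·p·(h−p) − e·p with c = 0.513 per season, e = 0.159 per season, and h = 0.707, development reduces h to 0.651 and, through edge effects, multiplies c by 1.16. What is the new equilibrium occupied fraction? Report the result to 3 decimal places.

0.384

Before: p* = h − e/c = 0.707 − 0.159/0.513 = 0.707 − 0.3099 = 0.3971.
After: c = 0.59508, e = 0.159, h = 0.651; p* = 0.651 − 0.159/0.59508 = 0.3838.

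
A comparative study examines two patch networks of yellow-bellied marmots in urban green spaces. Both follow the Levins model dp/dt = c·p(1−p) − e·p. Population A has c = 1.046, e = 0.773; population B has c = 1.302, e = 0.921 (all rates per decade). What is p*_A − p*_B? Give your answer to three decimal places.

A: p*_A = 1 − 0.773/1.046 = 0.2610.
B: p*_B = 1 − 0.921/1.302 = 0.2926.
p*_A − p*_B = 0.2610 − 0.2926 = -0.0316.

-0.032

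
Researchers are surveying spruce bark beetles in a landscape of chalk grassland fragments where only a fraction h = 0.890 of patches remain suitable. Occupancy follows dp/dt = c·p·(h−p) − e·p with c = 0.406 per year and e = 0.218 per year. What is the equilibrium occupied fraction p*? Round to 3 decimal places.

0.353

Setting dp/dt = 0 and dividing by p* gives c·(h−p*) = e.
So p* = h − e/c = 0.890 − 0.218/0.406 = 0.890 − 0.5369 = 0.3531.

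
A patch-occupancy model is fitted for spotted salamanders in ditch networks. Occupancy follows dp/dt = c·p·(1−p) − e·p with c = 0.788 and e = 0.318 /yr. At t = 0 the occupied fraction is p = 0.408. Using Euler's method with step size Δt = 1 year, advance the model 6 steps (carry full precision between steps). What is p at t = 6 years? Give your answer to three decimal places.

0.588

Update rule: p ← p + [c·p·(1−p) − e·p]·Δt with Δt = 1.
  1  |  dp/dt·Δt = +0.060586  |  p_1 = 0.468586
  2  |  dp/dt·Δt = +0.047212  |  p_2 = 0.515798
  3  |  dp/dt·Δt = +0.032779  |  p_3 = 0.548578
  4  |  dp/dt·Δt = +0.020693  |  p_4 = 0.569271
  5  |  dp/dt·Δt = +0.012191  |  p_5 = 0.581461
  6  |  dp/dt·Δt = +0.006866  |  p_6 = 0.588328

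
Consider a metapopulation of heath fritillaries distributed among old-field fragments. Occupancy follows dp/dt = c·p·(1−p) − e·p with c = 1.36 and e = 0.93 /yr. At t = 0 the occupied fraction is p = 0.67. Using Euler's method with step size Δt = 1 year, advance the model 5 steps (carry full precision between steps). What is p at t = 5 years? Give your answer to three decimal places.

Update rule: p ← p + [c·p·(1−p) − e·p]·Δt with Δt = 1.
t = 1: p = 0.67000 + (-0.32240) = 0.34760
t = 2: p = 0.34760 + (-0.01485) = 0.33274
t = 3: p = 0.33274 + (-0.00750) = 0.32525
t = 4: p = 0.32525 + (-0.00401) = 0.32123
t = 5: p = 0.32123 + (-0.00221) = 0.31902

0.319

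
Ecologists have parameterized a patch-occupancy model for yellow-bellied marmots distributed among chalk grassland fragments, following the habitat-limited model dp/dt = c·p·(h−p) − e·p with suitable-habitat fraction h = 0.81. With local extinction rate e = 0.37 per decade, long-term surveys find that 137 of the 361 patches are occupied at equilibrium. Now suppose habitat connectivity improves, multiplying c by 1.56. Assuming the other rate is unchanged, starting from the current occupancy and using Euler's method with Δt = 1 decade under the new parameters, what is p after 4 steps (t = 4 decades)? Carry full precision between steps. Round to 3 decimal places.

Observed p* = 137/361 = 0.37950.
Balance c(h−p*) = e gives c = e/(0.81 − 0.37950) = 0.37/0.43050 = 0.85947.
Starting from p₀ = 0.37950; update p ← p + (dp/dt)·Δt with the new parameters.
p: 0.37950 → 0.45813  (Δp = +0.07863)
p: 0.45813 → 0.50476  (Δp = +0.04663)
p: 0.50476 → 0.52457  (Δp = +0.01982)
p: 0.52457 → 0.53123  (Δp = +0.00666)

0.531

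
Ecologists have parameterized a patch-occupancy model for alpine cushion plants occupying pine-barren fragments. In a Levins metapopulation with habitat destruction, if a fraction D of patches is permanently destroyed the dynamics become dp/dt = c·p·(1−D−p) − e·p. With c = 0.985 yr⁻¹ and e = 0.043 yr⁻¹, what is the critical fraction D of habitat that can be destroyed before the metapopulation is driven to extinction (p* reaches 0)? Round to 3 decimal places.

The nontrivial equilibrium is p* = (1−D) − e/c; extinction occurs when this hits zero.
So D_crit = 1 − e/c = 1 − 0.043/0.985 = 1 − 0.0437 = 0.9563.
This equals the undisturbed p*, a classic result of Lande's extension.

0.956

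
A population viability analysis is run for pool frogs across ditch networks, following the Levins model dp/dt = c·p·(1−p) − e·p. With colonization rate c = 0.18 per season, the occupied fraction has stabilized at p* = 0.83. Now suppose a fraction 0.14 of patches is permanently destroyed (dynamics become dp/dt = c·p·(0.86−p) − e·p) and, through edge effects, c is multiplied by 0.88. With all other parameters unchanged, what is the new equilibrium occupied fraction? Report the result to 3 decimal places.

0.667

Balance c(1−p*) = e gives e = 0.18×(1 − 0.83000) = 0.03060.
New p* = 0.86 − e/c = 0.86 − 0.03060/0.15840 = 0.66682.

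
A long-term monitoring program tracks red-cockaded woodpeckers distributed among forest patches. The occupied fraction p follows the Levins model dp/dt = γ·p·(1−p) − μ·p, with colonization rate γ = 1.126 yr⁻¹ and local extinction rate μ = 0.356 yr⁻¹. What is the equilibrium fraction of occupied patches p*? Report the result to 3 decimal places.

0.684

Setting dp/dt = 0 and dividing through by p* gives γ·(1−p*) = μ.
So p* = 1 − μ/γ = 1 − 0.356/1.126 = 1 − 0.3162 = 0.6838.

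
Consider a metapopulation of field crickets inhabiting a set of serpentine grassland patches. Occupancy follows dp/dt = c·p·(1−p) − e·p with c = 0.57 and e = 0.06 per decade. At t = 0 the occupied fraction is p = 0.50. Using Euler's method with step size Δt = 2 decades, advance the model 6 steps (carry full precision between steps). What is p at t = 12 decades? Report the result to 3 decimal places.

Update rule: p ← p + [c·p·(1−p) − e·p]·Δt with Δt = 2.
  1  |  dp/dt·Δt = +0.225000  |  p_1 = 0.725000
  2  |  dp/dt·Δt = +0.140288  |  p_2 = 0.865287
  3  |  dp/dt·Δt = +0.029050  |  p_3 = 0.894337
  4  |  dp/dt·Δt = +0.000408  |  p_4 = 0.894745
  5  |  dp/dt·Δt = -0.000008  |  p_5 = 0.894737
  6  |  dp/dt·Δt = +0.000000  |  p_6 = 0.894737

0.895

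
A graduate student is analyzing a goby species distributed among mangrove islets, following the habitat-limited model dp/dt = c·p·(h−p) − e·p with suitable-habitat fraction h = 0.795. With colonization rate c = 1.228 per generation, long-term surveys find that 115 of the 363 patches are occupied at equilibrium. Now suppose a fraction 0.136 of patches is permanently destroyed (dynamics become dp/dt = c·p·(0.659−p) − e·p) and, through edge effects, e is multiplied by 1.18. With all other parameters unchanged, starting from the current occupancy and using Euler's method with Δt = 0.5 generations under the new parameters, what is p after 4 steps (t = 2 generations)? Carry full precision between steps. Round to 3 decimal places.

Observed p* = 115/363 = 0.31680.
Balance c(h−p*) = e gives e = 1.228×(0.795 − 0.31680) = 0.58722.
Starting from p₀ = 0.31680; update p ← p + (dp/dt)·Δt with the new parameters.
t = 0.5: p = 0.31680 + (-0.04320) = 0.27361
t = 1: p = 0.27361 + (-0.03005) = 0.24356
t = 1.5: p = 0.24356 + (-0.02226) = 0.22130
t = 2: p = 0.22130 + (-0.01720) = 0.20410

0.204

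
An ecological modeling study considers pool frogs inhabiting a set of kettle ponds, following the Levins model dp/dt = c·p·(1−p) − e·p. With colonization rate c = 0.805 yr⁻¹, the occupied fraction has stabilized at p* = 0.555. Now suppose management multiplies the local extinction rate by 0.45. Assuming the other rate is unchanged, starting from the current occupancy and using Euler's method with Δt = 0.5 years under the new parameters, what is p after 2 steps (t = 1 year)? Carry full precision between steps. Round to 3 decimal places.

0.656

Balance c(1−p*) = e gives e = 0.805×(1 − 0.55500) = 0.35822.
Starting from p₀ = 0.55500; update p ← p + (dp/dt)·Δt with the new parameters.
p: 0.55500 → 0.60967  (Δp = +0.05467)
p: 0.60967 → 0.65632  (Δp = +0.04664)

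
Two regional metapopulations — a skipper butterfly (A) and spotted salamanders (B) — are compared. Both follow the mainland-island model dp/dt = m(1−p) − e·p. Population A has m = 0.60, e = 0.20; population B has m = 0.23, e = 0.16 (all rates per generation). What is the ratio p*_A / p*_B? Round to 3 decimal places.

1.272

A: p*_A = m/(m+e) = 0.60/0.8000 = 0.7500.
B: p*_B = 0.23/0.3900 = 0.5897.
p*_A / p*_B = 0.7500/0.5897 = 1.2717.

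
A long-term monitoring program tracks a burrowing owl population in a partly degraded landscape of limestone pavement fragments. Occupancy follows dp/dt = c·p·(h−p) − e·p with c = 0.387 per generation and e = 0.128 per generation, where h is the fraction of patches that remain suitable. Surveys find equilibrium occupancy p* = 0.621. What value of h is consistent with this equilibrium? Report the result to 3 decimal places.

0.952

At equilibrium c(h−p*) = e, so h = p* + e/c.
h = 0.621 + 0.128/0.387 = 0.621 + 0.3307 = 0.9517.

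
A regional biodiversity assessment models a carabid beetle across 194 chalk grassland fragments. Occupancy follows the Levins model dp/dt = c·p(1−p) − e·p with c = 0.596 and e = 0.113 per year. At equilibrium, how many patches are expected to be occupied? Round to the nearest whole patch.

p* = 1 − e/c = 1 − 0.113/0.596 = 0.8104.
Expected occupied patches = N × p* = 194 × 0.8104 = 157.22 ≈ 157.

157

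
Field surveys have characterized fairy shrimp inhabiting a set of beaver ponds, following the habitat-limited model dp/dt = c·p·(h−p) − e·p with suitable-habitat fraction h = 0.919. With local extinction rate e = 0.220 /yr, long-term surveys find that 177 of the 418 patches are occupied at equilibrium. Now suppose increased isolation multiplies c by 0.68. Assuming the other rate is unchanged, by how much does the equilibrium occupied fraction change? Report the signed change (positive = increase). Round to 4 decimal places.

Observed p* = 177/418 = 0.42344.
Balance c(h−p*) = e gives c = e/(0.919 − 0.42344) = 0.220/0.49556 = 0.44394.
New p* = 0.919 − e/c = 0.919 − 0.22000/0.30188 = 0.19023.
Δp* = 0.19023 − 0.42344 = -0.23321.

-0.2332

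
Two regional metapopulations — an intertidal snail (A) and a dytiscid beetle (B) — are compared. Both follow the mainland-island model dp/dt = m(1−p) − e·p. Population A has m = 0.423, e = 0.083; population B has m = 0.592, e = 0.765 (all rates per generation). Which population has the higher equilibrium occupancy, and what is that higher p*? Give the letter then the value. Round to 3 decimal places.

A, 0.836

A: p*_A = m/(m+e) = 0.423/0.5060 = 0.8360.
B: p*_B = 0.592/1.3570 = 0.4363.
A is higher at 0.8360.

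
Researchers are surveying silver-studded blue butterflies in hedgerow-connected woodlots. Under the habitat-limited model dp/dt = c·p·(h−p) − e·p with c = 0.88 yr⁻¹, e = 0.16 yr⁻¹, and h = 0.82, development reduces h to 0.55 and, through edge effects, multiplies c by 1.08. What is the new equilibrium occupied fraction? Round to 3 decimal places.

Before: p* = h − e/c = 0.82 − 0.16/0.88 = 0.82 − 0.1818 = 0.6382.
After: c = 0.9504, e = 0.16, h = 0.55; p* = 0.55 − 0.16/0.9504 = 0.3816.

0.382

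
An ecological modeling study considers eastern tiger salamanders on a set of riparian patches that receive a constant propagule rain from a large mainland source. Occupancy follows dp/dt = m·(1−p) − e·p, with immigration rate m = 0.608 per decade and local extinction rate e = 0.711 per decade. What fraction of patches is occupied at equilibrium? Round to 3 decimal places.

0.461

Setting dp/dt = 0: m − m·p* = e·p*, so m = (m+e)·p*.
p* = m/(m+e) = 0.608/(0.608+0.711) = 0.608/1.3190 = 0.4610.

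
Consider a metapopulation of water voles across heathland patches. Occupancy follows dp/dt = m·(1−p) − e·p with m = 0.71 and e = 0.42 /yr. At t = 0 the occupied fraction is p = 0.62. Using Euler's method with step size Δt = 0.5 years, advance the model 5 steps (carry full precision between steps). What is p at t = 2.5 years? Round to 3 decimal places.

Update rule: p ← p + [m·(1−p) − e·p]·Δt with Δt = 0.5.
  1  |  dp/dt·Δt = +0.004700  |  p_1 = 0.624700
  2  |  dp/dt·Δt = +0.002044  |  p_2 = 0.626745
  3  |  dp/dt·Δt = +0.000889  |  p_3 = 0.627634
  4  |  dp/dt·Δt = +0.000387  |  p_4 = 0.628021
  5  |  dp/dt·Δt = +0.000168  |  p_5 = 0.628189

0.628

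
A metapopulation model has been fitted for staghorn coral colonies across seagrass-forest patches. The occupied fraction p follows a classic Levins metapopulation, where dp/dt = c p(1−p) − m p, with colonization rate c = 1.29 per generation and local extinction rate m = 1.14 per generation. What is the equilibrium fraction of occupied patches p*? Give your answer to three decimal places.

0.116

At equilibrium, colonization balances extinction: c·p*·(1−p*) = m·p*.
So p* = 1 − m/c = 1 − 1.14/1.29 = 1 − 0.8837 = 0.1163.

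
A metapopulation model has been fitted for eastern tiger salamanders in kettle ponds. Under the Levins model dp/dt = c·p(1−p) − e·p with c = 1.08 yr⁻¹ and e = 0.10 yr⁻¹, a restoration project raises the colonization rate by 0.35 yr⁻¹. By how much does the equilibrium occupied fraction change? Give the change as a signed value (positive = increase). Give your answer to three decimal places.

Before: p* = 1 − 0.10/1.08 = 0.9074.
After the change, c = 1.43, e = 0.1, so p* = 1 − 0.1/1.43 = 0.9301.
Δp* = 0.9301 − 0.9074 = +0.0227.

0.023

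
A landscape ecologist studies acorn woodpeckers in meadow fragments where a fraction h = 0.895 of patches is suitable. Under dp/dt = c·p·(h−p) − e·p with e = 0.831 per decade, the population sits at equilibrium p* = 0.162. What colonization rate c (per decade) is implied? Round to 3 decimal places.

At equilibrium c(h−p*) = e, so c = e/(h−p*).
c = 0.831/(0.895 − 0.162) = 0.831/0.7330 = 1.1337.

1.134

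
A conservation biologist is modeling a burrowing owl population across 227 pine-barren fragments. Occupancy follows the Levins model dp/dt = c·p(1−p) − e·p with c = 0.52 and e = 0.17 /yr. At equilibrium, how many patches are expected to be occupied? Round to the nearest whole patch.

153

p* = 1 − e/c = 1 − 0.17/0.52 = 0.6731.
Expected occupied patches = N × p* = 227 × 0.6731 = 152.79 ≈ 153.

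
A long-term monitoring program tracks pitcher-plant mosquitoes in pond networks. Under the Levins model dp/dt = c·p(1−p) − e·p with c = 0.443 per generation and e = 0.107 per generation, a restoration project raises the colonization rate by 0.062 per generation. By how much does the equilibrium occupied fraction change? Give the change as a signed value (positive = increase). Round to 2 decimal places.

0.03

Before: p* = 1 − 0.107/0.443 = 0.7585.
After the change, c = 0.505, e = 0.107, so p* = 1 − 0.107/0.505 = 0.7881.
Δp* = 0.7881 − 0.7585 = +0.0297.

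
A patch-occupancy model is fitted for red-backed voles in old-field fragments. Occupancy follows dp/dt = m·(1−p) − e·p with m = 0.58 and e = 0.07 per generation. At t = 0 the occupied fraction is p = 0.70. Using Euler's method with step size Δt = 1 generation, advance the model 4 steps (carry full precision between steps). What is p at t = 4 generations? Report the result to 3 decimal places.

Update rule: p ← p + [m·(1−p) − e·p]·Δt with Δt = 1.
t = 1: p = 0.70000 + (+0.12500) = 0.82500
t = 2: p = 0.82500 + (+0.04375) = 0.86875
t = 3: p = 0.86875 + (+0.01531) = 0.88406
t = 4: p = 0.88406 + (+0.00536) = 0.88942

0.889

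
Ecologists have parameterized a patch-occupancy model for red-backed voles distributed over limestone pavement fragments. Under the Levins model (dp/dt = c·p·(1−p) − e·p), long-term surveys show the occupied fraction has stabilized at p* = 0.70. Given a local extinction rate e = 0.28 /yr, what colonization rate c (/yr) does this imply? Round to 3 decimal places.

At equilibrium c(1−p*) = e, so c = e/(1−p*).
c = 0.28/(1 − 0.70) = 0.28/0.3000 = 0.9333.

0.933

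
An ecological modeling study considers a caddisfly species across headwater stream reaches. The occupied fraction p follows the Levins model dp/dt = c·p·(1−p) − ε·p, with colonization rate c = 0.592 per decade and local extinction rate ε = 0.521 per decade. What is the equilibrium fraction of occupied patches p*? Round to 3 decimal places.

0.120

At equilibrium, colonization balances extinction: c·p*·(1−p*) = ε·p*.
So p* = 1 − ε/c = 1 − 0.521/0.592 = 1 − 0.8801 = 0.1199.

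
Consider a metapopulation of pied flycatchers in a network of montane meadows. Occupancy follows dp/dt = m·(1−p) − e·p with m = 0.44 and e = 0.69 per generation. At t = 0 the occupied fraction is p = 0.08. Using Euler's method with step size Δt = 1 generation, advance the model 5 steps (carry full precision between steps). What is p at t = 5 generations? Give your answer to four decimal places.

Update rule: p ← p + [m·(1−p) − e·p]·Δt with Δt = 1.
t = 1: p = 0.08000 + (+0.34960) = 0.42960
t = 2: p = 0.42960 + (-0.04545) = 0.38415
t = 3: p = 0.38415 + (+0.00591) = 0.39006
t = 4: p = 0.39006 + (-0.00077) = 0.38929
t = 5: p = 0.38929 + (+0.00010) = 0.38939

0.3894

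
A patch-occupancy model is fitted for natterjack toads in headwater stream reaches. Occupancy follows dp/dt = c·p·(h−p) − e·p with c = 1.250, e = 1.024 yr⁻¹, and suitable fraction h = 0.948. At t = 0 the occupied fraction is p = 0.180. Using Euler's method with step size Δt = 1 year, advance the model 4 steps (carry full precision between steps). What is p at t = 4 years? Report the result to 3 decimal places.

0.149

Update rule: p ← p + [c·p·(h−p) − e·p]·Δt with Δt = 1.
  1  |  dp/dt·Δt = -0.011520  |  p_1 = 0.168480
  2  |  dp/dt·Δt = -0.008357  |  p_2 = 0.160123
  3  |  dp/dt·Δt = -0.006270  |  p_3 = 0.153854
  4  |  dp/dt·Δt = -0.004818  |  p_4 = 0.149036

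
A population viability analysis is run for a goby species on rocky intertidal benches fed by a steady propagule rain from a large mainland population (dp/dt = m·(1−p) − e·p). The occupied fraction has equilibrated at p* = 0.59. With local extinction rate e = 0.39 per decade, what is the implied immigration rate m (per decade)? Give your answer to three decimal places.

0.561

At equilibrium m(1−p*) = e·p*, so m = e·p*/(1−p*).
m = 0.39 × 0.59 / 0.4100 = 0.2301/0.4100 = 0.5612.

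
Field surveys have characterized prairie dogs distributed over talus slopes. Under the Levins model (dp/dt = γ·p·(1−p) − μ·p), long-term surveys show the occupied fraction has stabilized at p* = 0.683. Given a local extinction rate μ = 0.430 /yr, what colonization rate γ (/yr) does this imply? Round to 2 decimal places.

1.36

At equilibrium γ(1−p*) = μ, so γ = μ/(1−p*).
γ = 0.430/(1 − 0.683) = 0.430/0.3170 = 1.3565.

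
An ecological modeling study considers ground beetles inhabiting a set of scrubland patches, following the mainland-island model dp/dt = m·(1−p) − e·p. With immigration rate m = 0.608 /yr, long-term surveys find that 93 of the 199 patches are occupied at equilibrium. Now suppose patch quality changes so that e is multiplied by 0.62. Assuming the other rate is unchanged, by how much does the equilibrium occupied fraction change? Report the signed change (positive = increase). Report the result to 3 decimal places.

0.119

Observed p* = 93/199 = 0.46734.
Balance m(1−p*) = e·p* gives e = m(1−p*)/p* = 0.608×0.53266/0.46734 = 0.69298.
New p* = m/(m+e) = 0.60800/(0.60800+0.42965) = 0.58594.
Δp* = 0.58594 − 0.46734 = +0.11860.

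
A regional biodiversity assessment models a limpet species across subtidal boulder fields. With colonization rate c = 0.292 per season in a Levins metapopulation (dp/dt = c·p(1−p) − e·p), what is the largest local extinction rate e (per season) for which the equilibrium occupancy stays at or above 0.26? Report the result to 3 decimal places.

0.216

1 − e/c ≥ 0.26 ⇒ e ≤ c(1 − 0.26) = 0.292 × 0.7400.
e_max = 0.2161.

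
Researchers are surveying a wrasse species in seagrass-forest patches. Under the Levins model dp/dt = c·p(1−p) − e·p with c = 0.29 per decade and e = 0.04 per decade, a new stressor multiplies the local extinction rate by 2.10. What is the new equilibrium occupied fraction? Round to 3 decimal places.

Before: p* = 1 − 0.04/0.29 = 0.8621.
After the change, c = 0.29, e = 0.084, so p* = 1 − 0.084/0.29 = 0.7103.

0.710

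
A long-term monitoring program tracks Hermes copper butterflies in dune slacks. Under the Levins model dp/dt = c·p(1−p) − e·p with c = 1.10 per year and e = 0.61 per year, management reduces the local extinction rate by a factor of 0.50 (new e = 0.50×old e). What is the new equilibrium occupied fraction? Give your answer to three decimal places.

0.723

Before: p* = 1 − 0.61/1.10 = 0.4455.
After the change, c = 1.1, e = 0.305, so p* = 1 − 0.305/1.1 = 0.7227.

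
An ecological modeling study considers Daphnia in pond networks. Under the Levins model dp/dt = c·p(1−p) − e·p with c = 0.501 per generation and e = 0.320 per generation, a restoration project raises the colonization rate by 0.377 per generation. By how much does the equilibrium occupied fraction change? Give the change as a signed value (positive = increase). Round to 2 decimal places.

Before: p* = 1 − 0.320/0.501 = 0.3613.
After the change, c = 0.878, e = 0.32, so p* = 1 − 0.32/0.878 = 0.6355.
Δp* = 0.6355 − 0.3613 = +0.2743.

0.27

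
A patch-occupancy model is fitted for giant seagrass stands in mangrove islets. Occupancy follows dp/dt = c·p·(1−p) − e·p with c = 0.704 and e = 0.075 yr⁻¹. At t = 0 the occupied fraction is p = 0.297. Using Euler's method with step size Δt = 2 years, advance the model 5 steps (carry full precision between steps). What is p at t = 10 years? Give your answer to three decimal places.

0.894

Update rule: p ← p + [c·p·(1−p) − e·p]·Δt with Δt = 2.
p: 0.29700 → 0.54643  (Δp = +0.24943)
p: 0.54643 → 0.81343  (Δp = +0.26700)
p: 0.81343 → 0.90510  (Δp = +0.09167)
p: 0.90510 → 0.89027  (Δp = -0.01482)
p: 0.89027 → 0.89427  (Δp = +0.00400)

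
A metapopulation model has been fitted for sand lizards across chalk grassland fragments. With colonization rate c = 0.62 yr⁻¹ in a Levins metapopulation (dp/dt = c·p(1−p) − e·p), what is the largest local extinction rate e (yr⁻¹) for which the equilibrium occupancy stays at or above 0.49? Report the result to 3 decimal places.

0.316

1 − e/c ≥ 0.49 ⇒ e ≤ c(1 − 0.49) = 0.62 × 0.5100.
e_max = 0.3162.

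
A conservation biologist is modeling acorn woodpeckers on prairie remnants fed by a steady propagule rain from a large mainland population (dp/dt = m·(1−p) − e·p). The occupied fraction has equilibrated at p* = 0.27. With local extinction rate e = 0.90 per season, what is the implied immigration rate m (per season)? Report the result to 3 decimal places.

At equilibrium m(1−p*) = e·p*, so m = e·p*/(1−p*).
m = 0.90 × 0.27 / 0.7300 = 0.2430/0.7300 = 0.3329.

0.333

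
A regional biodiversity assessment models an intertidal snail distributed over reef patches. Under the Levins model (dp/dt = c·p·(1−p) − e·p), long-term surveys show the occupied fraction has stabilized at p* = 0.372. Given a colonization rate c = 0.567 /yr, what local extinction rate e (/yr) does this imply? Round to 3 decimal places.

At equilibrium c(1−p*) = e.
e = 0.567 × (1 − 0.372) = 0.567 × 0.6280 = 0.3561.

0.356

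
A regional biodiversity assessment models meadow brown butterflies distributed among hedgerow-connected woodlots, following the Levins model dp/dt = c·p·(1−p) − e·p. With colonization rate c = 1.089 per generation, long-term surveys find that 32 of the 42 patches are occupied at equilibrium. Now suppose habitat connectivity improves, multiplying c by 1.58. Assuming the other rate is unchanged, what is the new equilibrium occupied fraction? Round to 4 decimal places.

Observed p* = 32/42 = 0.76190.
Balance c(1−p*) = e gives e = 1.089×(1 − 0.76190) = 0.25929.
New p* = 1 − e/c = 1 − 0.25929/1.72062 = 0.84930.

0.8493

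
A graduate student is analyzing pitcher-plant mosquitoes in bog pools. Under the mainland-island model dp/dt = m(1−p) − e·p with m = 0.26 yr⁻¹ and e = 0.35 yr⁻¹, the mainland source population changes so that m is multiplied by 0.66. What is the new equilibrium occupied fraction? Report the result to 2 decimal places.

0.33

Before: p* = 0.26/(0.26+0.35) = 0.4262.
After: m = 0.1716, e = 0.35; p* = 0.1716/0.5216 = 0.3290.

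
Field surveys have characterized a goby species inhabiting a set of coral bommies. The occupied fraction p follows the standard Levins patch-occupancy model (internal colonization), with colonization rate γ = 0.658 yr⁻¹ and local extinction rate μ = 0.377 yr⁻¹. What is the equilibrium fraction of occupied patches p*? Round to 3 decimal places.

0.427

Setting dp/dt = 0 and dividing through by p* gives γ·(1−p*) = μ.
So p* = 1 − μ/γ = 1 − 0.377/0.658 = 1 − 0.5729 = 0.4271.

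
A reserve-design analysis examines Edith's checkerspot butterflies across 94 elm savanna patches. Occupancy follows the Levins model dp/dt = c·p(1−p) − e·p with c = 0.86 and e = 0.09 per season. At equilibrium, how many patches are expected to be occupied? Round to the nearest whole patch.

p* = 1 − e/c = 1 − 0.09/0.86 = 0.8953.
Expected occupied patches = N × p* = 94 × 0.8953 = 84.16 ≈ 84.

84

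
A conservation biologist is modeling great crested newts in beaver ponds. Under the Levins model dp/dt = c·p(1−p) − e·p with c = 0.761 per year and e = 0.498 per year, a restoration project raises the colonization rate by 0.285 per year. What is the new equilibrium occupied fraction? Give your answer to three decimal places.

Before: p* = 1 − 0.498/0.761 = 0.3456.
After the change, c = 1.046, e = 0.498, so p* = 1 − 0.498/1.046 = 0.5239.

0.524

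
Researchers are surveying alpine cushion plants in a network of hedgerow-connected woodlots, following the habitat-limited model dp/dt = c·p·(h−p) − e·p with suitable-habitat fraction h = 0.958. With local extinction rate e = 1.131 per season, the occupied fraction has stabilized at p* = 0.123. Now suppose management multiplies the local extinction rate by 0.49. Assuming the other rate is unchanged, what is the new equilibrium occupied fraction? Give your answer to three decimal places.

Balance c(h−p*) = e gives c = e/(0.958 − 0.12300) = 1.131/0.83500 = 1.35449.
New p* = 0.958 − e/c = 0.958 − 0.55419/1.35449 = 0.54885.

0.549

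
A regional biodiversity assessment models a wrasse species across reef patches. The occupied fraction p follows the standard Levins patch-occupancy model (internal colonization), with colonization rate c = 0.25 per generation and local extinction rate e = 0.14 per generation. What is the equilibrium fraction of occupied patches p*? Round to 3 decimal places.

Setting dp/dt = 0 and dividing through by p* gives c·(1−p*) = e.
So p* = 1 − e/c = 1 − 0.14/0.25 = 1 − 0.5600 = 0.4400.

0.440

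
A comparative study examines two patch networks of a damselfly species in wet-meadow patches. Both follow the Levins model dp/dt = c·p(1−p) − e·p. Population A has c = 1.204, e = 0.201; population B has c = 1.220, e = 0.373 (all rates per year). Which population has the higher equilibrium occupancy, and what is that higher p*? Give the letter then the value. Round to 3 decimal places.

A: p*_A = 1 − 0.201/1.204 = 0.8331.
B: p*_B = 1 − 0.373/1.220 = 0.6943.
A is higher at 0.8331.

A, 0.833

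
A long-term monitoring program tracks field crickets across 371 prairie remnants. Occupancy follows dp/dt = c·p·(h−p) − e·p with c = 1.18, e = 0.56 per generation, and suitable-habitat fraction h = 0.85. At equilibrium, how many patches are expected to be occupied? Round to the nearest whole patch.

p* = h − e/c = 0.85 − 0.4746 = 0.3754.
Expected occupied patches = N × p* = 371 × 0.3754 = 139.28 ≈ 139.

139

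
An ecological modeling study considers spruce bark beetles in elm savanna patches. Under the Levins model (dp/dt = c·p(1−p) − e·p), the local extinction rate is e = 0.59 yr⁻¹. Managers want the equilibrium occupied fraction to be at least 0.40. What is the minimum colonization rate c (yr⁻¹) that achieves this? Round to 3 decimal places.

p* = 1 − e/c ≥ 0.40 requires e/c ≤ 0.6000, i.e. c ≥ e/0.6000.
c_min = 0.59/0.6000 = 0.9833.

0.983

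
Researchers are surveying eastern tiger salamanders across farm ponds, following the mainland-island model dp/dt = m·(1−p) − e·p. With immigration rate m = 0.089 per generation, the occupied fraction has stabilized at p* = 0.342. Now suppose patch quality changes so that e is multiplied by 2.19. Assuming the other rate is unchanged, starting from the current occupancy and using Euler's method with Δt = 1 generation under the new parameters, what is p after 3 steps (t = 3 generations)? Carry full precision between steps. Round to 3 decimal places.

0.215

Balance m(1−p*) = e·p* gives e = m(1−p*)/p* = 0.089×0.65800/0.34200 = 0.17123.
Starting from p₀ = 0.34200; update p ← p + (dp/dt)·Δt with the new parameters.
t = 1: p = 0.34200 + (-0.06969) = 0.27231
t = 2: p = 0.27231 + (-0.03735) = 0.23496
t = 3: p = 0.23496 + (-0.02002) = 0.21494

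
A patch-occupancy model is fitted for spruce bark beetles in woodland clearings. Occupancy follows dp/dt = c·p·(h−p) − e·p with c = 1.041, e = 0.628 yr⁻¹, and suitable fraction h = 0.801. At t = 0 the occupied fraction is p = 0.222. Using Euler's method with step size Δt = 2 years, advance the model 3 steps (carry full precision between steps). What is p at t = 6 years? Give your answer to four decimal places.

Update rule: p ← p + [c·p·(h−p) − e·p]·Δt with Δt = 2.
p: 0.22200 → 0.21078  (Δp = -0.01122)
p: 0.21078 → 0.20506  (Δp = -0.00573)
p: 0.20506 → 0.20193  (Δp = -0.00313)

0.2019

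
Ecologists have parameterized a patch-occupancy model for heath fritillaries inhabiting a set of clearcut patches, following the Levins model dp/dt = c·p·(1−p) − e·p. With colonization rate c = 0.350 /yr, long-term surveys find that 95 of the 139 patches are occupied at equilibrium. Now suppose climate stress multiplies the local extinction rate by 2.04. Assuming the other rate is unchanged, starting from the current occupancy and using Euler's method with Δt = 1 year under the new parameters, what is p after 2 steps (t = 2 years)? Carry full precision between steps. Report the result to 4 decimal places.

0.5517

Observed p* = 95/139 = 0.68345.
Balance c(1−p*) = e gives e = 0.350×(1 − 0.68345) = 0.11079.
Starting from p₀ = 0.68345; update p ← p + (dp/dt)·Δt with the new parameters.
t = 1: p = 0.68345 + (-0.07875) = 0.60470
t = 2: p = 0.60470 + (-0.05301) = 0.55169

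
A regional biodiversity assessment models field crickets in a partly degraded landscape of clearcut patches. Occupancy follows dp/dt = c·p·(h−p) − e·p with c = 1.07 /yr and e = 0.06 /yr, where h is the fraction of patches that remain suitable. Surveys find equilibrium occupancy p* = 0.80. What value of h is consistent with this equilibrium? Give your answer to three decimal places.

0.856

At equilibrium c(h−p*) = e, so h = p* + e/c.
h = 0.80 + 0.06/1.07 = 0.80 + 0.0561 = 0.8561.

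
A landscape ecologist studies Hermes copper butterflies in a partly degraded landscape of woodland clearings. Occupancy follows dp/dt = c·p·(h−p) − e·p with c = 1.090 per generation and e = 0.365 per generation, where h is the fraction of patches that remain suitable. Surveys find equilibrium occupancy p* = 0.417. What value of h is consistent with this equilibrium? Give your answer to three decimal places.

At equilibrium c(h−p*) = e, so h = p* + e/c.
h = 0.417 + 0.365/1.090 = 0.417 + 0.3349 = 0.7519.

0.752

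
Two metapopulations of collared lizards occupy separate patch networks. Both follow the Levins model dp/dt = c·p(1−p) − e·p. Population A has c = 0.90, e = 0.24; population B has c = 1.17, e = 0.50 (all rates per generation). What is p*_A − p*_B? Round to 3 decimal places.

0.161

A: p*_A = 1 − 0.24/0.90 = 0.7333.
B: p*_B = 1 − 0.50/1.17 = 0.5726.
p*_A − p*_B = 0.7333 − 0.5726 = 0.1607.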